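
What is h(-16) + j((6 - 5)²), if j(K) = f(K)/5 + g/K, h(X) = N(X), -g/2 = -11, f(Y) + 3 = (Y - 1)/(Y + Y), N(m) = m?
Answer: 27/5 ≈ 5.4000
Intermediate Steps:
f(Y) = -3 + (-1 + Y)/(2*Y) (f(Y) = -3 + (Y - 1)/(Y + Y) = -3 + (-1 + Y)/((2*Y)) = -3 + (-1 + Y)*(1/(2*Y)) = -3 + (-1 + Y)/(2*Y))
g = 22 (g = -2*(-11) = 22)
h(X) = X
j(K) = 22/K + (-1 - 5*K)/(10*K) (j(K) = ((-1 - 5*K)/(2*K))/5 + 22/K = ((-1 - 5*K)/(2*K))*(⅕) + 22/K = (-1 - 5*K)/(10*K) + 22/K = 22/K + (-1 - 5*K)/(10*K))
h(-16) + j((6 - 5)²) = -16 + (219 - 5*(6 - 5)²)/(10*((6 - 5)²)) = -16 + (219 - 5*1²)/(10*(1²)) = -16 + (⅒)*(219 - 5*1)/1 = -16 + (⅒)*1*(219 - 5) = -16 + (⅒)*1*214 = -16 + 107/5 = 27/5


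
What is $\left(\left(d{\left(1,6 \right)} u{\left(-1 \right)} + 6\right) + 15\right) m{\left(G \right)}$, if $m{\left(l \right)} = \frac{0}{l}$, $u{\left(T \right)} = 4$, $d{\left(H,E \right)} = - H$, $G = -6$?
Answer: $0$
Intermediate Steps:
$m{\left(l \right)} = 0$
$\left(\left(d{\left(1,6 \right)} u{\left(-1 \right)} + 6\right) + 15\right) m{\left(G \right)} = \left(\left(\left(-1\right) 1 \cdot 4 + 6\right) + 15\right) 0 = \left(\left(\left(-1\right) 4 + 6\right) + 15\right) 0 = \left(\left(-4 + 6\right) + 15\right) 0 = \left(2 + 15\right) 0 = 17 \cdot 0 = 0$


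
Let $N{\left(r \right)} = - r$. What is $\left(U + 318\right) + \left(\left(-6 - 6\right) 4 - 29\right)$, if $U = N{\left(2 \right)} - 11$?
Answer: $228$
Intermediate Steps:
$U = -13$ ($U = \left(-1\right) 2 - 11 = -2 - 11 = -13$)
$\left(U + 318\right) + \left(\left(-6 - 6\right) 4 - 29\right) = \left(-13 + 318\right) + \left(\left(-6 - 6\right) 4 - 29\right) = 305 - 77 = 228$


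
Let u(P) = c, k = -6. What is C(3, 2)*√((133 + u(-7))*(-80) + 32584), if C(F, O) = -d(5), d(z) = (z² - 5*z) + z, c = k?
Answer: -10*√5606 ≈ -748.73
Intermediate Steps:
c = -6
u(P) = -6
d(z) = z² - 4*z
C(F, O) = -5 (C(F, O) = -5*(-4 + 5) = -5)
C(3, 2)*√((133 + u(-7))*(-80) + 32584) = -5*√((133 - 6)*(-80) + 32584) = -5*√(127*(-80) + 32584) = -5*√(-10160 + 32584) = -10*√5606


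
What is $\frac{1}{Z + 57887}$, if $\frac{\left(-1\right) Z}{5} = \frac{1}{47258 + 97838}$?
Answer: $\frac{145096}{8399172147} \approx 1.7275 \cdot 10^{-5}$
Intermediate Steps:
$Z = - \frac{5}{145096}$ ($Z = - \frac{5}{47258 + 97838} = - \frac{5}{145096} \approx -3.446 \cdot 10^{-5}$)
$\frac{1}{Z + 57887} = \frac{1}{- \frac{5}{145096} + 57887} = \frac{1}{\frac{8399172147}{145096}} = \frac{145096}{8399172147}$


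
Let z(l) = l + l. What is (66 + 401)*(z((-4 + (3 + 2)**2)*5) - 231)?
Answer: -9807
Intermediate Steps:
z(l) = 2*l
(66 + 401)*(z((-4 + (3 + 2)**2)*5) - 231) = (66 + 401)*(2*((-4 + (3 + 2)**2)*5) - 231) = 467*(2*((-4 + 5**2)*5) - 231) = 467*(2*((-4 + 25)*5) - 231) = 467*(2*(21*5) - 231) = 467*(2*105 - 231) = 467*(210 - 231) = 467*(-21) = -9807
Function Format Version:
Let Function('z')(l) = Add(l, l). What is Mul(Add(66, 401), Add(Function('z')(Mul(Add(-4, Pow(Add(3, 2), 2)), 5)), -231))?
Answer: -9807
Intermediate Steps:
Function('z')(l) = Mul(2, l)
Mul(Add(66, 401), Add(Function('z')(Mul(Add(-4, Pow(Add(3, 2), 2)), 5)), -231)) = Mul(Add(66, 401), Add(Mul(2, Mul(Add(-4, Pow(Add(3, 2), 2)), 5)), -231)) = Mul(467, Add(Mul(2, Mul(Add(-4, Pow(5, 2)), 5)), -231)) = Mul(467, Add(Mul(2, Mul(Add(-4, 25), 5)), -231)) = Mul(467, Add(Mul(2, Mul(21, 5)), -231)) = Mul(467, Add(Mul(2, 105), -231)) = Mul(467, Add(210, -231)) = Mul(467, -21) = -9807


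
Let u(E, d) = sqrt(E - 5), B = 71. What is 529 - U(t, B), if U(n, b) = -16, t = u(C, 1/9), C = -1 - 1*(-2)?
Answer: 545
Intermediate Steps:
C = 1 (C = -1 + 2 = 1)
u(E, d) = sqrt(-5 + E)
t = 2*I (t = sqrt(-5 + 1) = sqrt(-4) = 2*I ≈ 2.0*I)
529 - U(t, B) = 529 - 1*(-16) = 529 + 16 = 545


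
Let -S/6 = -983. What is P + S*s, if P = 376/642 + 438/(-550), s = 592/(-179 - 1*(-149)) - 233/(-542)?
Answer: -2723625488834/23922525 ≈ -1.1385e+5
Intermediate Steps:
s = -156937/8130 (s = 592/(-179 + 149) - 233*(-1/542) = 592/(-30) + 233/542 = 592*(-1/30) + 233/542 = -296/15 + 233/542 = -156937/8130 ≈ -19.303)
S = 5898 (S = -6*(-983) = 5898)
P = -18599/88275 (P = 376*(1/642) + 438*(-1/550) = 188/321 - 219/275 = -18599/88275 ≈ -0.21069)
P + S*s = -18599/88275 + 5898*(-156937/8130) = -18599/88275 - 154269071/1355 = -2723625488834/23922525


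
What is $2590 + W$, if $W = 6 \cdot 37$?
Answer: $2812$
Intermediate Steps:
$W = 222$
$2590 + W = 2590 + 222 = 2812$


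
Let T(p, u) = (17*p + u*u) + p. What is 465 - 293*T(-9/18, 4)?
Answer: -1586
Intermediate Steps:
T(p, u) = u**2 + 18*p (T(p, u) = (17*p + u**2) + p = (u**2 + 17*p) + p = u**2 + 18*p)
465 - 293*T(-9/18, 4) = 465 - 293*(4**2 + 18*(-9/18)) = 465 - 293*(16 + 18*(-9*1/18)) = 465 - 293*(16 + 18*(-1/2)) = 465 - 293*(16 - 9) = 465 - 293*7 = 465 - 2051 = -1586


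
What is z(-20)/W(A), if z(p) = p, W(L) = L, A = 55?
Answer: -4/11 ≈ -0.36364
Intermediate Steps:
z(-20)/W(A) = -20/55 = -20*1/55 = -4/11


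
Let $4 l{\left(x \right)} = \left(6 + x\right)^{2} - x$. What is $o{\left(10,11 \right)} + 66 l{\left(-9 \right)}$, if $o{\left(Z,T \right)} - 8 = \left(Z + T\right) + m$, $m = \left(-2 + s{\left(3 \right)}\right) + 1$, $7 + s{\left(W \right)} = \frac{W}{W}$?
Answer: $319$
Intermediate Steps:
$s{\left(W \right)} = -6$ ($s{\left(W \right)} = -7 + \frac{W}{W} = -7 + 1 = -6$)
$m = -7$ ($m = \left(-2 - 6\right) + 1 = -8 + 1 = -7$)
$o{\left(Z,T \right)} = 1 + T + Z$ ($o{\left(Z,T \right)} = 8 - \left(7 - T - Z\right) = 8 + \left(-7 + T + Z\right) = 1 + T + Z$)
$l{\left(x \right)} = - \frac{x}{4} + \frac{\left(6 + x\right)^{2}}{4}$ ($l{\left(x \right)} = \frac{\left(6 + x\right)^{2} - x}{4} = - \frac{x}{4} + \frac{\left(6 + x\right)^{2}}{4}$)
$o{\left(10,11 \right)} + 66 l{\left(-9 \right)} = \left(1 + 11 + 10\right) + 66 \left(\left(- \frac{1}{4}\right) \left(-9\right) + \frac{\left(6 - 9\right)^{2}}{4}\right) = 22 + 66 \left(\frac{9}{4} + \frac{\left(-3\right)^{2}}{4}\right) = 22 + 66 \left(\frac{9}{4} + \frac{1}{4} \cdot 9\right) = 22 + 66 \left(\frac{9}{4} + \frac{9}{4}\right) = 22 + 66 \cdot \frac{9}{2} = 22 + 297 = 319$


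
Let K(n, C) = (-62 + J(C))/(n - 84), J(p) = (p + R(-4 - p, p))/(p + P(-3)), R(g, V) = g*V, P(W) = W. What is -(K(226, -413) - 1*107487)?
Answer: 3174664263/29536 ≈ 1.0748e+5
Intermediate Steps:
R(g, V) = V*g
J(p) = (p + p*(-4 - p))/(-3 + p) (J(p) = (p + p*(-4 - p))/(p - 3) = (p + p*(-4 - p))/(-3 + p))
K(n, C) = (-62 + C*(-3 - C)/(-3 + C))/(-84 + n) (K(n, C) = (-62 + C*(-3 - C)/(-3 + C))/(n - 84) = (-62 + C*(-3 - C)/(-3 + C))/(-84 + n))
-(K(226, -413) - 1*107487) = -((186 - 61*(-413) - 1*(-413)*(4 - 413))/((-84 + 226)*(-3 - 413)) - 1*107487) = -((186 + 25193 - 1*(-413)*(-409))/(142*(-416)) - 107487) = -((1/142)*(-1/416)*(186 + 25193 - 168917) - 107487) = -((1/142)*(-1/416)*(-143538) - 107487) = -(71769/29536 - 107487) = -1*(-3174664263/29536) = 3174664263/29536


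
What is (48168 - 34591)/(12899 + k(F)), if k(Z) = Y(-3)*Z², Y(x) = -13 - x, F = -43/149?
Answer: 301422977/286352209 ≈ 1.0526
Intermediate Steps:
F = -43/149 (F = -43*1/149 = -43/149 ≈ -0.28859)
k(Z) = -10*Z² (k(Z) = (-13 - 1*(-3))*Z² = (-13 + 3)*Z² = -10*Z²)
(48168 - 34591)/(12899 + k(F)) = (48168 - 34591)/(12899 - 10*(-43/149)²) = 13577/(12899 - 10*1849/22201) = 13577/(12899 - 18490/22201) = 13577/(286352209/22201) = 13577*(22201/286352209) = 301422977/286352209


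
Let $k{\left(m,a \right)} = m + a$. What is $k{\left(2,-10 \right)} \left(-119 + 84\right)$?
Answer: $280$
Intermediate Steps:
$k{\left(m,a \right)} = a + m$
$k{\left(2,-10 \right)} \left(-119 + 84\right) = \left(-10 + 2\right) \left(-119 + 84\right) = \left(-8\right) \left(-35\right) = 280$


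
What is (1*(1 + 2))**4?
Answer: 81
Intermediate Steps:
(1*(1 + 2))**4 = (1*3)**4 = 3**4 = 81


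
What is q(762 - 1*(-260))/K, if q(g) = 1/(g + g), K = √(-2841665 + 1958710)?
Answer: -I*√882955/1804760020 ≈ -5.2065e-7*I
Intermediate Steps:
K = I*√882955 (K = √(-882955) = I*√882955 ≈ 939.66*I)
q(g) = 1/(2*g)
q(762 - 1*(-260))/K = (1/(2*(762 - 1*(-260))))/((I*√882955)) = (1/(2*(762 + 260)))*(-I*√882955/882955) = ((½)/1022)*(-I*√882955/882955) = ((½)*(1/1022))*(-I*√882955/882955) = (-I*√882955/882955)/2044 = -I*√882955/1804760020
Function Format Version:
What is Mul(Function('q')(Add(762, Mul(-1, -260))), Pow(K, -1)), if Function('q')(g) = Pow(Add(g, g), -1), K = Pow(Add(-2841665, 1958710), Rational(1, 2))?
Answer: Mul(Rational(-1, 1804760020), I, Pow(882955, Rational(1, 2))) ≈ Mul(-5.2065e-7, I)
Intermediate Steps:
K = Mul(I, Pow(882955, Rational(1, 2))) (K = Pow(-882955, Rational(1, 2)) = Mul(I, Pow(882955, Rational(1, 2))) ≈ Mul(939.66, I))
Function('q')(g) = Mul(Rational(1, 2), Pow(g, -1)) (Function('q')(g) = Pow(Mul(2, g), -1) = Mul(Rational(1, 2), Pow(g, -1)))
Mul(Function('q')(Add(762, Mul(-1, -260))), Pow(K, -1)) = Mul(Mul(Rational(1, 2), Pow(Add(762, Mul(-1, -260)), -1)), Pow(Mul(I, Pow(882955, Rational(1, 2))), -1)) = Mul(Mul(Rational(1, 2), Pow(Add(762, 260), -1)), Mul(Rational(-1, 882955), I, Pow(882955, Rational(1, 2)))) = Mul(Mul(Rational(1, 2), Pow(1022, -1)), Mul(Rational(-1, 882955), I, Pow(882955, Rational(1, 2)))) = Mul(Mul(Rational(1, 2), Rational(1, 1022)), Mul(Rational(-1, 882955), I, Pow(882955, Rational(1, 2)))) = Mul(Rational(1, 2044), Mul(Rational(-1, 882955), I, Pow(882955, Rational(1, 2)))) = Mul(Rational(-1, 1804760020), I, Pow(882955, Rational(1, 2)))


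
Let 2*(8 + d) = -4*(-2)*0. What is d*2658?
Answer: -21264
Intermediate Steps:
d = -8 (d = -8 + (-4*(-2)*0)/2 = -8 + (8*0)/2 = -8 + (½)*0 = -8 + 0 = -8)
d*2658 = -8*2658 = -21264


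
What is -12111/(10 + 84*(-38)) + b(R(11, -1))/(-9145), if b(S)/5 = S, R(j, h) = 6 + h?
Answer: 22135109/5819878 ≈ 3.8034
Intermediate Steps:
b(S) = 5*S
-12111/(10 + 84*(-38)) + b(R(11, -1))/(-9145) = -12111/(10 + 84*(-38)) + (5*(6 - 1))/(-9145) = -12111/(10 - 3192) + (5*5)*(-1/9145) = -12111/(-3182) + 25*(-1/9145) = -12111*(-1/3182) - 5/1829 = 12111/3182 - 5/1829 = 22135109/5819878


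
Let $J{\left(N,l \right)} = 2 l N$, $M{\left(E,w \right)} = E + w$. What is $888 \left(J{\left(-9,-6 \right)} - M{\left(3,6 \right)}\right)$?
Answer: $87912$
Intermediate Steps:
$J{\left(N,l \right)} = 2 N l$
$888 \left(J{\left(-9,-6 \right)} - M{\left(3,6 \right)}\right) = 888 \left(2 \left(-9\right) \left(-6\right) - \left(3 + 6\right)\right) = 888 \left(108 - 9\right) = 888 \cdot 99 = 87912$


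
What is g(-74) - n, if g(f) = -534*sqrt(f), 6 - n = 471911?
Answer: 471905 - 534*I*sqrt(74) ≈ 4.7191e+5 - 4593.6*I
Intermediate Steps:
n = -471905 (n = 6 - 1*471911 = 6 - 471911 = -471905)
g(-74) - n = -534*I*sqrt(74) - 1*(-471905) = -534*I*sqrt(74) + 471905 = 471905 - 534*I*sqrt(74)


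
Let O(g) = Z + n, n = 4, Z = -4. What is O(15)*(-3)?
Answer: 0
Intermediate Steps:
O(g) = 0 (O(g) = -4 + 4 = 0)
O(15)*(-3) = 0*(-3) = 0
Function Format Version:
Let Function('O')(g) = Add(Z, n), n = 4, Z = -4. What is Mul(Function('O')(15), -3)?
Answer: 0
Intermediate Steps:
Function('O')(g) = 0 (Function('O')(g) = Add(-4, 4) = 0)
Mul(Function('O')(15), -3) = Mul(0, -3) = 0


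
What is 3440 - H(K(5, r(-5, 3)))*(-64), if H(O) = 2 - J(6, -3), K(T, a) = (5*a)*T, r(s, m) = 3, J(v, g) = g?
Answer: 3760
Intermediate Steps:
K(T, a) = 5*T*a
H(O) = 5 (H(O) = 2 - 1*(-3) = 2 + 3 = 5)
3440 - H(K(5, r(-5, 3)))*(-64) = 3440 - 5*(-64) = 3440 - 1*(-320) = 3440 + 320 = 3760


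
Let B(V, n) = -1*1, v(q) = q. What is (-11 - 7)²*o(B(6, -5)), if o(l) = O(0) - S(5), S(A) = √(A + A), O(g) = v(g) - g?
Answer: -324*√10 ≈ -1024.6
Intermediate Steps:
B(V, n) = -1
O(g) = 0 (O(g) = g - g = 0)
S(A) = √2*√A (S(A) = √(2*A) = √2*√A)
o(l) = -√10 (o(l) = 0 - √2*√5 = 0 - √10 = -√10)
(-11 - 7)²*o(B(6, -5)) = (-11 - 7)²*(-√10) = (-18)²*(-√10) = 324*(-√10) = -324*√10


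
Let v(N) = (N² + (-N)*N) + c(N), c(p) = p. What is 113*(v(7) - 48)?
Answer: -4633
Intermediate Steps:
v(N) = N (v(N) = (N² + (-N)*N) + N = (N² - N²) + N = 0 + N = N)
113*(v(7) - 48) = 113*(7 - 48) = 113*(-41) = -4633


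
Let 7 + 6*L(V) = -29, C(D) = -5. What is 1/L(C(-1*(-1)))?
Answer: -⅙ ≈ -0.16667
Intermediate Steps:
L(V) = -6 (L(V) = -7/6 + (⅙)*(-29) = -7/6 - 29/6 = -6)
1/L(C(-1*(-1))) = 1/(-6) = -⅙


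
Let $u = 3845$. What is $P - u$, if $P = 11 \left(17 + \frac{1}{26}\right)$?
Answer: $- \frac{95097}{26} \approx -3657.6$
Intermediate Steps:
$P = \frac{4873}{26}$ ($P = 11 \left(17 + \frac{1}{26}\right) = 11 \cdot \frac{443}{26} = \frac{4873}{26} \approx 187.42$)
$P - u = \frac{4873}{26} - 3845 = - \frac{95097}{26}$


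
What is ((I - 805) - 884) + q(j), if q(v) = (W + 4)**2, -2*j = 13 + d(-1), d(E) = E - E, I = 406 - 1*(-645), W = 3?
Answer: -589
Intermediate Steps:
I = 1051 (I = 406 + 645 = 1051)
d(E) = 0
j = -13/2 (j = -(13 + 0)/2 = -1/2*13 = -13/2 ≈ -6.5000)
q(v) = 49 (q(v) = (3 + 4)**2 = 7**2 = 49)
((I - 805) - 884) + q(j) = ((1051 - 805) - 884) + 49 = (246 - 884) + 49 = -638 + 49 = -589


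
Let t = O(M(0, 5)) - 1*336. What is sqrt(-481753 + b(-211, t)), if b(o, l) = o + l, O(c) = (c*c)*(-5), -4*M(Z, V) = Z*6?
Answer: 10*I*sqrt(4823) ≈ 694.48*I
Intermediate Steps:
M(Z, V) = -3*Z/2 (M(Z, V) = -Z*6/4 = -3*Z/2)
O(c) = -5*c**2 (O(c) = c**2*(-5) = -5*c**2)
t = -336 (t = -5*(-3/2*0)**2 - 1*336 = -5*0**2 - 336 = -5*0 - 336 = 0 - 336 = -336)
b(o, l) = l + o
sqrt(-481753 + b(-211, t)) = sqrt(-481753 + (-336 - 211)) = sqrt(-481753 - 547) = sqrt(-482300) = 10*I*sqrt(4823)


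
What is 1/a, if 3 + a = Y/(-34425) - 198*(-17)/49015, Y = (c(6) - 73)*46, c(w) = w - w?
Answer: -337468275/956311441 ≈ -0.35289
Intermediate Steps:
c(w) = 0
Y = -3358 (Y = (0 - 73)*46 = -73*46 = -3358)
a = -956311441/337468275 (a = -3 + (-3358/(-34425) - 198*(-17)/49015) = -3 + (-3358*(-1/34425) + 3366*(1/49015)) = -3 + (3358/34425 + 3366/49015) = -3 + 56093384/337468275 = -956311441/337468275 ≈ -2.8338)
1/a = 1/(-956311441/337468275) = -337468275/956311441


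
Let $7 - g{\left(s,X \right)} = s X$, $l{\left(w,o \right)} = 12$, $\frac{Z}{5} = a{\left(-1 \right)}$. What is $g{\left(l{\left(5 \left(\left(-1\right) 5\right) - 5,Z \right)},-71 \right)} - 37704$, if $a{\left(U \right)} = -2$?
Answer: $-36845$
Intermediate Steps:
$Z = -10$ ($Z = 5 \left(-2\right) = -10$)
$g{\left(s,X \right)} = 7 - X s$ ($g{\left(s,X \right)} = 7 - s X = 7 - X s$)
$g{\left(l{\left(5 \left(\left(-1\right) 5\right) - 5,Z \right)},-71 \right)} - 37704 = \left(7 - \left(-71\right) 12\right) - 37704 = \left(7 + 852\right) - 37704 = 859 - 37704 = -36845$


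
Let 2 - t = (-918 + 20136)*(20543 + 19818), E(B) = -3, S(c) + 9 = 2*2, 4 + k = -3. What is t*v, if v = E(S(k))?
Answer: 2326973088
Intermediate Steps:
k = -7 (k = -4 - 3 = -7)
S(c) = -5 (S(c) = -9 + 2*2 = -9 + 4 = -5)
t = -775657696 (t = 2 - (-918 + 20136)*(20543 + 19818) = 2 - 19218*40361 = 2 - 1*775657698 = 2 - 775657698 = -775657696)
v = -3
t*v = -775657696*(-3) = 2326973088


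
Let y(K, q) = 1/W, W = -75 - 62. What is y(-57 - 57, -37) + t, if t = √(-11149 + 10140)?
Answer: -1/137 + I*√1009 ≈ -0.0072993 + 31.765*I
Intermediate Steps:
W = -137
y(K, q) = -1/137 (y(K, q) = 1/(-137) = -1/137)
t = I*√1009 (t = √(-1009) = I*√1009 ≈ 31.765*I)
y(-57 - 57, -37) + t = -1/137 + I*√1009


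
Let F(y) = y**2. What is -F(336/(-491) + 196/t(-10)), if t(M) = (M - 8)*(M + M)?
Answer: -38204761/1952756100 ≈ -0.019565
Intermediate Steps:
t(M) = 2*M*(-8 + M) (t(M) = (-8 + M)*(2*M) = 2*M*(-8 + M))
-F(336/(-491) + 196/t(-10)) = -(336/(-491) + 196/((2*(-10)*(-8 - 10))))**2 = -(336*(-1/491) + 196/((2*(-10)*(-18))))**2 = -(-336/491 + 196/360)**2 = -(-336/491 + 196*(1/360))**2 = -(-336/491 + 49/90)**2 = -(-6181/44190)**2 = -1*38204761/1952756100 = -38204761/1952756100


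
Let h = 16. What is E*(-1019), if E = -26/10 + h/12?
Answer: 19361/15 ≈ 1290.7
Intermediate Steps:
E = -19/15 (E = -26/10 + 16/12 = -26*1/10 + 16*(1/12) = -13/5 + 4/3 = -19/15 ≈ -1.2667)
E*(-1019) = -19/15*(-1019) = 19361/15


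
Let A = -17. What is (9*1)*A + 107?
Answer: -46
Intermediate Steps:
(9*1)*A + 107 = (9*1)*(-17) + 107 = 9*(-17) + 107 = -153 + 107 = -46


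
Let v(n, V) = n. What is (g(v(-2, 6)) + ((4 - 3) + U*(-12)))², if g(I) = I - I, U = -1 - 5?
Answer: 5329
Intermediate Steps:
U = -6
g(I) = 0
(g(v(-2, 6)) + ((4 - 3) + U*(-12)))² = (0 + ((4 - 3) - 6*(-12)))² = (0 + (1 + 72))² = (0 + 73)² = 73² = 5329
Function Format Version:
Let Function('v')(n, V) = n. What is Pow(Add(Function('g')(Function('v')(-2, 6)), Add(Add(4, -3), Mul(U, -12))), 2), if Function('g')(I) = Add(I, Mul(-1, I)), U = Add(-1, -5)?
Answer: 5329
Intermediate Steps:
U = -6
Function('g')(I) = 0
Pow(Add(Function('g')(Function('v')(-2, 6)), Add(Add(4, -3), Mul(U, -12))), 2) = Pow(Add(0, Add(Add(4, -3), Mul(-6, -12))), 2) = Pow(Add(0, Add(1, 72)), 2) = Pow(Add(0, 73), 2) = Pow(73, 2) = 5329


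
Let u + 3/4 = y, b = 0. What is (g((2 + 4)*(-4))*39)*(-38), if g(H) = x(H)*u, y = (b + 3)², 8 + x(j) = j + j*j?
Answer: -6651216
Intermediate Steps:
x(j) = -8 + j + j² (x(j) = -8 + (j + j*j) = -8 + (j + j²) = -8 + j + j²)
y = 9 (y = (0 + 3)² = 3² = 9)
u = 33/4 (u = -¾ + 9 = 33/4 ≈ 8.2500)
g(H) = -66 + 33*H/4 + 33*H²/4 (g(H) = (-8 + H + H²)*(33/4) = -66 + 33*H/4 + 33*H²/4)
(g((2 + 4)*(-4))*39)*(-38) = ((-66 + 33*((2 + 4)*(-4))/4 + 33*((2 + 4)*(-4))²/4)*39)*(-38) = ((-66 + 33*(6*(-4))/4 + 33*(6*(-4))²/4)*39)*(-38) = ((-66 + (33/4)*(-24) + (33/4)*(-24)²)*39)*(-38) = ((-66 - 198 + (33/4)*576)*39)*(-38) = ((-66 - 198 + 4752)*39)*(-38) = (4488*39)*(-38) = 175032*(-38) = -6651216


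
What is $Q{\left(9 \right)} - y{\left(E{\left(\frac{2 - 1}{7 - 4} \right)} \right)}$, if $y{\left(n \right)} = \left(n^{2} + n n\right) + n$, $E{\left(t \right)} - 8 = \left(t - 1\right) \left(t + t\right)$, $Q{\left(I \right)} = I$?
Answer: $- \frac{9131}{81} \approx -112.73$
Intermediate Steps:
$E{\left(t \right)} = 8 + 2 t \left(-1 + t\right)$ ($E{\left(t \right)} = 8 + \left(t - 1\right) \left(t + t\right) = 8 + \left(-1 + t\right) 2 t = 8 + 2 t \left(-1 + t\right)$)
$y{\left(n \right)} = n + 2 n^{2}$ ($y{\left(n \right)} = \left(n^{2} + n^{2}\right) + n = 2 n^{2} + n = n + 2 n^{2}$)
$Q{\left(9 \right)} - y{\left(E{\left(\frac{2 - 1}{7 - 4} \right)} \right)} = 9 - \left(8 - 2 \frac{2 - 1}{7 - 4} + 2 \left(\frac{2 - 1}{7 - 4}\right)^{2}\right) \left(1 + 2 \left(8 - 2 \frac{2 - 1}{7 - 4} + 2 \left(\frac{2 - 1}{7 - 4}\right)^{2}\right)\right) = 9 - \left(8 - 2 \cdot 1 \cdot \frac{1}{3} + 2 \left(1 \cdot \frac{1}{3}\right)^{2}\right) \left(1 + 2 \left(8 - 2 \cdot 1 \cdot \frac{1}{3} + 2 \left(1 \cdot \frac{1}{3}\right)^{2}\right)\right) = 9 - \left(8 - \frac{2}{3} + \frac{2}{9}\right) \left(1 + 2 \left(8 - \frac{2}{3} + \frac{2}{9}\right)\right) = 9 - \frac{68 \left(1 + 2 \cdot \frac{68}{9}\right)}{9} = 9 - \frac{68 \left(1 + \frac{136}{9}\right)}{9} = 9 - \frac{68}{9} \cdot \frac{145}{9} = 9 - \frac{9860}{81} = - \frac{9131}{81}$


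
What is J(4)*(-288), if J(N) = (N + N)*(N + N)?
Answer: -18432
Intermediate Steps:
J(N) = 4*N**2 (J(N) = (2*N)*(2*N) = 4*N**2)
J(4)*(-288) = (4*4**2)*(-288) = (4*16)*(-288) = 64*(-288) = -18432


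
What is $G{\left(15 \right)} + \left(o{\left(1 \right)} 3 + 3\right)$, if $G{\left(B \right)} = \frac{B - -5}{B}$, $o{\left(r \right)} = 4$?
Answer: $\frac{49}{3} \approx 16.333$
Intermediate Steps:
$G{\left(B \right)} = \frac{5 + B}{B}$ ($G{\left(B \right)} = \frac{B + 5}{B} = \frac{5 + B}{B}$)
$G{\left(15 \right)} + \left(o{\left(1 \right)} 3 + 3\right) = \frac{5 + 15}{15} + \left(4 \cdot 3 + 3\right) = \frac{1}{15} \cdot 20 + \left(12 + 3\right) = \frac{4}{3} + 15 = \frac{49}{3}$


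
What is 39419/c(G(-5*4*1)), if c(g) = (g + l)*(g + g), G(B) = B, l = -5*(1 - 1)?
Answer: 39419/800 ≈ 49.274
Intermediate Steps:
l = 0 (l = -5*0 = 0)
c(g) = 2*g² (c(g) = (g + 0)*(g + g) = g*(2*g) = 2*g²)
39419/c(G(-5*4*1)) = 39419/((2*(-5*4*1)²)) = 39419/((2*(-20*1)²)) = 39419/((2*(-20)²)) = 39419/((2*400)) = 39419/800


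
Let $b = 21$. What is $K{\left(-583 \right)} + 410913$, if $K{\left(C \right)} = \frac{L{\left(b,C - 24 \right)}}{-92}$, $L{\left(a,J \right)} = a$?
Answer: $\frac{37803975}{92} \approx 4.1091 \cdot 10^{5}$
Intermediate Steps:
$K{\left(C \right)} = - \frac{21}{92}$ ($K{\left(C \right)} = \frac{21}{-92} = 21 \left(- \frac{1}{92}\right) = - \frac{21}{92}$)
$K{\left(-583 \right)} + 410913 = - \frac{21}{92} + 410913 = \frac{37803975}{92}$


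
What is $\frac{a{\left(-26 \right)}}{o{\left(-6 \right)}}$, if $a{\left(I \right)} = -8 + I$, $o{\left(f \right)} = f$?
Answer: $\frac{17}{3} \approx 5.6667$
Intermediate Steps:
$\frac{a{\left(-26 \right)}}{o{\left(-6 \right)}} = \frac{-8 - 26}{-6} = \left(-34\right) \left(- \frac{1}{6}\right) = \frac{17}{3}$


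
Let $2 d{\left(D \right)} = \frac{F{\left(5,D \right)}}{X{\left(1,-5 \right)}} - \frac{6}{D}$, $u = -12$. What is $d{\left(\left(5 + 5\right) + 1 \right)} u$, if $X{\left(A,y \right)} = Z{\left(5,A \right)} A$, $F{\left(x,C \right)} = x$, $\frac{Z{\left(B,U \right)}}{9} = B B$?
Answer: $\frac{518}{165} \approx 3.1394$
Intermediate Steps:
$Z{\left(B,U \right)} = 9 B^{2}$ ($Z{\left(B,U \right)} = 9 B B = 9 B^{2}$)
$X{\left(A,y \right)} = 225 A$ ($X{\left(A,y \right)} = 9 \cdot 5^{2} A = 9 \cdot 25 A = 225 A$)
$d{\left(D \right)} = \frac{1}{90} - \frac{3}{D}$ ($d{\left(D \right)} = \frac{\frac{5}{225 \cdot 1} - \frac{6}{D}}{2} = \frac{\frac{5}{225} - \frac{6}{D}}{2} = \frac{5 \cdot \frac{1}{225} - \frac{6}{D}}{2} = \frac{\frac{1}{45} - \frac{6}{D}}{2} = \frac{1}{90} - \frac{3}{D}$)
$d{\left(\left(5 + 5\right) + 1 \right)} u = \frac{-270 + \left(\left(5 + 5\right) + 1\right)}{90 \left(\left(5 + 5\right) + 1\right)} \left(-12\right) = \frac{-270 + \left(10 + 1\right)}{90 \left(10 + 1\right)} \left(-12\right) = \frac{-270 + 11}{90 \cdot 11} \left(-12\right) = \frac{1}{90} \cdot \frac{1}{11} \left(-259\right) \left(-12\right) = \left(- \frac{259}{990}\right) \left(-12\right) = \frac{518}{165}$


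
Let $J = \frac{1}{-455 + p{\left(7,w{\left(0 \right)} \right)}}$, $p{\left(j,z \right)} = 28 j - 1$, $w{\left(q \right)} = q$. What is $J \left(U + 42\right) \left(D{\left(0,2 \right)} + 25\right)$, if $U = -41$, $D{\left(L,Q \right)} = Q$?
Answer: $- \frac{27}{260} \approx -0.10385$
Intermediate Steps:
$p{\left(j,z \right)} = -1 + 28 j$
$J = - \frac{1}{260}$ ($J = \frac{1}{-455 + \left(-1 + 28 \cdot 7\right)} = \frac{1}{-455 + \left(-1 + 196\right)} = \frac{1}{-455 + 195} = \frac{1}{-260} = - \frac{1}{260} \approx -0.0038462$)
$J \left(U + 42\right) \left(D{\left(0,2 \right)} + 25\right) = - \frac{\left(-41 + 42\right) \left(2 + 25\right)}{260} = - \frac{1 \cdot 27}{260} = \left(- \frac{1}{260}\right) 27 = - \frac{27}{260}$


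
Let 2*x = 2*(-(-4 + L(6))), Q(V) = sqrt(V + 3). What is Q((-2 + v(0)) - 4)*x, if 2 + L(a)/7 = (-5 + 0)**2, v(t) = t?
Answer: -157*I*sqrt(3) ≈ -271.93*I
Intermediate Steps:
Q(V) = sqrt(3 + V)
L(a) = 161 (L(a) = -14 + 7*(-5 + 0)**2 = -14 + 7*(-5)**2 = -14 + 7*25 = -14 + 175 = 161)
x = -157 (x = (2*(-(-4 + 161)))/2 = (2*(-1*157))/2 = (2*(-157))/2 = (1/2)*(-314) = -157)
Q((-2 + v(0)) - 4)*x = sqrt(3 + ((-2 + 0) - 4))*(-157) = sqrt(3 + (-2 - 4))*(-157) = sqrt(3 - 6)*(-157) = sqrt(-3)*(-157) = (I*sqrt(3))*(-157) = -157*I*sqrt(3)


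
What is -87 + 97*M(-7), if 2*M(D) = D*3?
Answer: -2211/2 ≈ -1105.5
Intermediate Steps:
M(D) = 3*D/2 (M(D) = (D*3)/2 = (3*D)/2 = 3*D/2)
-87 + 97*M(-7) = -87 + 97*((3/2)*(-7)) = -87 + 97*(-21/2) = -87 - 2037/2 = -2211/2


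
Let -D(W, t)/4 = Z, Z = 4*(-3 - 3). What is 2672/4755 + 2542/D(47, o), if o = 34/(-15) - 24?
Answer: 2057287/76080 ≈ 27.041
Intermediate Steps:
Z = -24 (Z = 4*(-6) = -24)
o = -394/15 (o = 34*(-1/15) - 24 = -34/15 - 24 = -394/15 ≈ -26.267)
D(W, t) = 96 (D(W, t) = -4*(-24) = 96)
2672/4755 + 2542/D(47, o) = 2672/4755 + 2542/96 = 2672*(1/4755) + 2542*(1/96) = 2672/4755 + 1271/48 = 2057287/76080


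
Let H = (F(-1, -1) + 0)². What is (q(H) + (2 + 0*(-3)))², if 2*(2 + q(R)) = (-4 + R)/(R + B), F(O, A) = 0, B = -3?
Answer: 4/9 ≈ 0.44444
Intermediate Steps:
H = 0 (H = (0 + 0)² = 0² = 0)
q(R) = -2 + (-4 + R)/(2*(-3 + R)) (q(R) = -2 + ((-4 + R)/(R - 3))/2 = -2 + ((-4 + R)/(-3 + R))/2 = -2 + (-4 + R)/(2*(-3 + R)))
(q(H) + (2 + 0*(-3)))² = ((8 - 3*0)/(2*(-3 + 0)) + (2 + 0*(-3)))² = ((½)*(8 + 0)/(-3) + (2 + 0))² = ((½)*(-⅓)*8 + 2)² = (-4/3 + 2)² = (⅔)² = 4/9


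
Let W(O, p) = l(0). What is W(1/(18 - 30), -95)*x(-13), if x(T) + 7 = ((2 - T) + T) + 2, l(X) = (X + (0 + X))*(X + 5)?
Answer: 0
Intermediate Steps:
l(X) = 2*X*(5 + X) (l(X) = (X + X)*(5 + X) = (2*X)*(5 + X) = 2*X*(5 + X))
W(O, p) = 0 (W(O, p) = 2*0*(5 + 0) = 2*0*5 = 0)
x(T) = -3 (x(T) = -7 + (((2 - T) + T) + 2) = -7 + (2 + 2) = -7 + 4 = -3)
W(1/(18 - 30), -95)*x(-13) = 0*(-3) = 0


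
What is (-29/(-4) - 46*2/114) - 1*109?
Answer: -23383/228 ≈ -102.56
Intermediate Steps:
(-29/(-4) - 46*2/114) - 1*109 = (-29*(-¼) - 92*1/114) - 109 = (29/4 - 46/57) - 109 = 1469/228 - 109 = -23383/228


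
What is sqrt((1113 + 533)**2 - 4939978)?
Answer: I*sqrt(2230662) ≈ 1493.5*I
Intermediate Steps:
sqrt((1113 + 533)**2 - 4939978) = sqrt(1646**2 - 4939978) = sqrt(2709316 - 4939978) = sqrt(-2230662) = I*sqrt(2230662)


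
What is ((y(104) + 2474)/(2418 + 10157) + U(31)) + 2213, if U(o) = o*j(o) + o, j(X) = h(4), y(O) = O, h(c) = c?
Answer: 29780178/12575 ≈ 2368.2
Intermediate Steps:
j(X) = 4
U(o) = 5*o (U(o) = o*4 + o = 4*o + o = 5*o)
((y(104) + 2474)/(2418 + 10157) + U(31)) + 2213 = ((104 + 2474)/(2418 + 10157) + 5*31) + 2213 = (2578/12575 + 155) + 2213 = 1951703/12575 + 2213 = 29780178/12575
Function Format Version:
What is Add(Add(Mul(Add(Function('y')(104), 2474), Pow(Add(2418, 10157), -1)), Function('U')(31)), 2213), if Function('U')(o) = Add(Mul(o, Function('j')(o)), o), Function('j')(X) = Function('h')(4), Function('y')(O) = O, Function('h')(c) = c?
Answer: Rational(29780178, 12575) ≈ 2368.2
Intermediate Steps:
Function('j')(X) = 4
Function('U')(o) = Mul(5, o) (Function('U')(o) = Add(Mul(o, 4), o) = Add(Mul(4, o), o) = Mul(5, o))
Add(Add(Mul(Add(Function('y')(104), 2474), Pow(Add(2418, 10157), -1)), Function('U')(31)), 2213) = Add(Add(Mul(Add(104, 2474), Pow(Add(2418, 10157), -1)), Mul(5, 31)), 2213) = Add(Add(Mul(2578, Pow(12575, -1)), 155), 2213) = Add(Add(Mul(2578, Rational(1, 12575)), 155), 2213) = Add(Add(Rational(2578, 12575), 155), 2213) = Add(Rational(1951703, 12575), 2213) = Rational(29780178, 12575)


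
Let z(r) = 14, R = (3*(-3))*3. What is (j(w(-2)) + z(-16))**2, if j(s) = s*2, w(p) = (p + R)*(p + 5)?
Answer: 25600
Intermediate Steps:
R = -27 (R = -9*3 = -27)
w(p) = (-27 + p)*(5 + p) (w(p) = (p - 27)*(p + 5) = (-27 + p)*(5 + p))
j(s) = 2*s
(j(w(-2)) + z(-16))**2 = (2*(-135 + (-2)**2 - 22*(-2)) + 14)**2 = (2*(-135 + 4 + 44) + 14)**2 = (2*(-87) + 14)**2 = (-174 + 14)**2 = (-160)**2 = 25600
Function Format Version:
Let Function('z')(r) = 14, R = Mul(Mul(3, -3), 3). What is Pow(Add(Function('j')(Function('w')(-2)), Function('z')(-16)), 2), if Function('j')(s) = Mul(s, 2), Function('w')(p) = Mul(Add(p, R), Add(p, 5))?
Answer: 25600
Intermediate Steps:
R = -27 (R = Mul(-9, 3) = -27)
Function('w')(p) = Mul(Add(-27, p), Add(5, p)) (Function('w')(p) = Mul(Add(p, -27), Add(p, 5)) = Mul(Add(-27, p), Add(5, p)))
Function('j')(s) = Mul(2, s)
Pow(Add(Function('j')(Function('w')(-2)), Function('z')(-16)), 2) = Pow(Add(Mul(2, Add(-135, Pow(-2, 2), Mul(-22, -2))), 14), 2) = Pow(Add(Mul(2, Add(-135, 4, 44)), 14), 2) = Pow(Add(Mul(2, -87), 14), 2) = Pow(Add(-174, 14), 2) = Pow(-160, 2) = 25600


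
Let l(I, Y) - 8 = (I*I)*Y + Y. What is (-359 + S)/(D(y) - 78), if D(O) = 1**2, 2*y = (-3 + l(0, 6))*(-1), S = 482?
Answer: -123/77 ≈ -1.5974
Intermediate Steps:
l(I, Y) = 8 + Y + Y*I**2 (l(I, Y) = 8 + ((I*I)*Y + Y) = 8 + (I**2*Y + Y) = 8 + (Y*I**2 + Y) = 8 + (Y + Y*I**2) = 8 + Y + Y*I**2)
y = -11/2 (y = ((-3 + (8 + 6 + 6*0**2))*(-1))/2 = ((-3 + (8 + 6 + 6*0))*(-1))/2 = ((-3 + (8 + 6 + 0))*(-1))/2 = ((-3 + 14)*(-1))/2 = (11*(-1))/2 = (1/2)*(-11) = -11/2 ≈ -5.5000)
D(O) = 1
(-359 + S)/(D(y) - 78) = (-359 + 482)/(1 - 78) = 123/(-77) = 123*(-1/77) = -123/77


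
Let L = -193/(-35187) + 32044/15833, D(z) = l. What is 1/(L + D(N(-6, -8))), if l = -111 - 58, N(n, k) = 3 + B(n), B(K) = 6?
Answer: -557115771/93021977302 ≈ -0.0059891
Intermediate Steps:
N(n, k) = 9 (N(n, k) = 3 + 6 = 9)
l = -169
D(z) = -169
L = 1130587997/557115771 (L = -193*(-1/35187) + 32044*(1/15833) = 193/35187 + 32044/15833 = 1130587997/557115771 ≈ 2.0294)
1/(L + D(N(-6, -8))) = 1/(1130587997/557115771 - 169) = 1/(-93021977302/557115771) = -557115771/93021977302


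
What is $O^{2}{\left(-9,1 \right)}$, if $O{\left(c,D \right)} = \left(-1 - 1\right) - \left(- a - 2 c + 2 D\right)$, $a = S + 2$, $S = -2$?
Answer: $484$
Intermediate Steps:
$a = 0$ ($a = -2 + 2 = 0$)
$O{\left(c,D \right)} = -2 - 2 D + 2 c$ ($O{\left(c,D \right)} = \left(-1 - 1\right) + \left(\left(2 c - 2 D\right) + 0\right) = -2 + \left(\left(- 2 D + 2 c\right) + 0\right) = -2 - \left(- 2 c + 2 D\right) = -2 - 2 D + 2 c$)
$O^{2}{\left(-9,1 \right)} = \left(-2 - 2 + 2 \left(-9\right)\right)^{2} = \left(-2 - 2 - 18\right)^{2} = \left(-22\right)^{2} = 484$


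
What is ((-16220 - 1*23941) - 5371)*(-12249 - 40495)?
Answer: 2401539808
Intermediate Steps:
((-16220 - 1*23941) - 5371)*(-12249 - 40495) = ((-16220 - 23941) - 5371)*(-52744) = (-40161 - 5371)*(-52744) = -45532*(-52744) = 2401539808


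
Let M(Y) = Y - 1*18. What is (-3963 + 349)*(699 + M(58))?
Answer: -2670746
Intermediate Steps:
M(Y) = -18 + Y (M(Y) = Y - 18 = -18 + Y)
(-3963 + 349)*(699 + M(58)) = (-3963 + 349)*(699 + (-18 + 58)) = -3614*(699 + 40) = -3614*739 = -2670746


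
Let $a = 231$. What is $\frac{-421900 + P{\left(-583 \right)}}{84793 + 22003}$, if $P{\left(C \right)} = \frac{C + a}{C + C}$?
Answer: $- \frac{5590171}{1415047} \approx -3.9505$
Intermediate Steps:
$P{\left(C \right)} = \frac{231 + C}{2 C}$ ($P{\left(C \right)} = \frac{C + 231}{C + C} = \frac{231 + C}{2 C}$)
$\frac{-421900 + P{\left(-583 \right)}}{84793 + 22003} = \frac{-421900 + \frac{231 - 583}{2 \left(-583\right)}}{84793 + 22003} = \frac{-421900 + \frac{1}{2} \left(- \frac{1}{583}\right) \left(-352\right)}{106796} = \left(-421900 + \frac{16}{53}\right) \frac{1}{106796} = \left(- \frac{22360684}{53}\right) \frac{1}{106796} = - \frac{5590171}{1415047}$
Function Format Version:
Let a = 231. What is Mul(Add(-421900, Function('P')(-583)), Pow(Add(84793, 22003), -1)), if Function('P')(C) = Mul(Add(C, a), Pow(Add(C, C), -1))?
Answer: Rational(-5590171, 1415047) ≈ -3.9505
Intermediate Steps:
Function('P')(C) = Mul(Rational(1, 2), Pow(C, -1), Add(231, C)) (Function('P')(C) = Mul(Add(C, 231), Pow(Add(C, C), -1)) = Mul(Add(231, C), Pow(Mul(2, C), -1)) = Mul(Add(231, C), Mul(Rational(1, 2), Pow(C, -1))) = Mul(Rational(1, 2), Pow(C, -1), Add(231, C)))
Mul(Add(-421900, Function('P')(-583)), Pow(Add(84793, 22003), -1)) = Mul(Add(-421900, Mul(Rational(1, 2), Pow(-583, -1), Add(231, -583))), Pow(Add(84793, 22003), -1)) = Mul(Add(-421900, Mul(Rational(1, 2), Rational(-1, 583), -352)), Pow(106796, -1)) = Mul(Add(-421900, Rational(16, 53)), Rational(1, 106796)) = Mul(Rational(-22360684, 53), Rational(1, 106796)) = Rational(-5590171, 1415047)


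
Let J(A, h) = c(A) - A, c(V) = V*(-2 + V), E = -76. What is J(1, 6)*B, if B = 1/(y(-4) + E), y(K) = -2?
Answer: 1/39 ≈ 0.025641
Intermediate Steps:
B = -1/78 (B = 1/(-2 - 76) = 1/(-78) = -1/78 ≈ -0.012821)
J(A, h) = -A + A*(-2 + A) (J(A, h) = A*(-2 + A) - A = -A + A*(-2 + A))
J(1, 6)*B = (1*(-3 + 1))*(-1/78) = (1*(-2))*(-1/78) = -2*(-1/78) = 1/39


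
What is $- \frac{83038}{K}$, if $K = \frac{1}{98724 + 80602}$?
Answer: $-14890872388$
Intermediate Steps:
$K = \frac{1}{179326} \approx 5.5764 \cdot 10^{-6}$
$- \frac{83038}{K} = - 83038 \frac{1}{\frac{1}{179326}} = \left(-83038\right) 179326 = -14890872388$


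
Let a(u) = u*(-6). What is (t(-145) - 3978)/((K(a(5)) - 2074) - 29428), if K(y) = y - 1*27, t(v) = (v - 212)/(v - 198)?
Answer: 194871/1546391 ≈ 0.12602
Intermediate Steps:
a(u) = -6*u
t(v) = (-212 + v)/(-198 + v)
K(y) = -27 + y (K(y) = y - 27 = -27 + y)
(t(-145) - 3978)/((K(a(5)) - 2074) - 29428) = ((-212 - 145)/(-198 - 145) - 3978)/(((-27 - 6*5) - 2074) - 29428) = (-357/(-343) - 3978)/(((-27 - 30) - 2074) - 29428) = (-1/343*(-357) - 3978)/((-57 - 2074) - 29428) = (51/49 - 3978)/(-2131 - 29428) = -194871/49/(-31559) = -194871/49*(-1/31559) = 194871/1546391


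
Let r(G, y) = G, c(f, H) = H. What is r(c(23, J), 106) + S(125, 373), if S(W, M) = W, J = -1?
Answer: 124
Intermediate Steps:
r(c(23, J), 106) + S(125, 373) = -1 + 125 = 124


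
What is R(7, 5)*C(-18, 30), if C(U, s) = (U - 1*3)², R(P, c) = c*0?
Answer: 0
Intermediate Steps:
R(P, c) = 0
C(U, s) = (-3 + U)² (C(U, s) = (U - 3)² = (-3 + U)²)
R(7, 5)*C(-18, 30) = 0*(-3 - 18)² = 0*(-21)² = 0*441 = 0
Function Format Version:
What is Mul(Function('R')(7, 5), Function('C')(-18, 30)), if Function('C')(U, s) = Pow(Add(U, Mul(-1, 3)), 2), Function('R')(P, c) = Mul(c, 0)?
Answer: 0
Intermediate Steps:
Function('R')(P, c) = 0
Function('C')(U, s) = Pow(Add(-3, U), 2) (Function('C')(U, s) = Pow(Add(U, -3), 2) = Pow(Add(-3, U), 2))
Mul(Function('R')(7, 5), Function('C')(-18, 30)) = Mul(0, Pow(Add(-3, -18), 2)) = Mul(0, Pow(-21, 2)) = Mul(0, 441) = 0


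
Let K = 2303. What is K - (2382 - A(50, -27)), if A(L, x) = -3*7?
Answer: -100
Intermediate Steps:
A(L, x) = -21
K - (2382 - A(50, -27)) = 2303 - (2382 - 1*(-21)) = 2303 - (2382 + 21) = 2303 - 1*2403 = 2303 - 2403 = -100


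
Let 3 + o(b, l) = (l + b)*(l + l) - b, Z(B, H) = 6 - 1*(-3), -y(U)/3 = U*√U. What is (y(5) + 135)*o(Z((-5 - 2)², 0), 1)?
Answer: 1080 - 120*√5 ≈ 811.67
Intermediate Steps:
y(U) = -3*U^(3/2) (y(U) = -3*U*√U = -3*U^(3/2))
Z(B, H) = 9 (Z(B, H) = 6 + 3 = 9)
o(b, l) = -3 - b + 2*l*(b + l) (o(b, l) = -3 + ((l + b)*(l + l) - b) = -3 + ((b + l)*(2*l) - b) = -3 + (2*l*(b + l) - b) = -3 + (-b + 2*l*(b + l)) = -3 - b + 2*l*(b + l))
(y(5) + 135)*o(Z((-5 - 2)², 0), 1) = (-15*√5 + 135)*(-3 - 1*9 + 2*1² + 2*9*1) = (-15*√5 + 135)*(-3 - 9 + 2*1 + 18) = (-15*√5 + 135)*(-3 - 9 + 2 + 18) = (135 - 15*√5)*8 = 1080 - 120*√5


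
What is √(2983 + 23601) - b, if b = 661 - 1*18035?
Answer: 17374 + 2*√6646 ≈ 17537.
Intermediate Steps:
b = -17374 (b = 661 - 18035 = -17374)
√(2983 + 23601) - b = √(2983 + 23601) - 1*(-17374) = √26584 + 17374 = 2*√6646 + 17374 = 17374 + 2*√6646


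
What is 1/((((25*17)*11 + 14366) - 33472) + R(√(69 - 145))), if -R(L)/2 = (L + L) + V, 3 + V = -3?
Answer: I/(-14419*I + 8*√19) ≈ -6.9353e-5 + 1.6772e-7*I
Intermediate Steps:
V = -6 (V = -3 - 3 = -6)
R(L) = 12 - 4*L (R(L) = -2*((L + L) - 6) = -2*(2*L - 6) = -2*(-6 + 2*L) = 12 - 4*L)
1/((((25*17)*11 + 14366) - 33472) + R(√(69 - 145))) = 1/((((25*17)*11 + 14366) - 33472) + (12 - 4*√(69 - 145))) = 1/(((425*11 + 14366) - 33472) + (12 - 8*I*√19)) = 1/(((4675 + 14366) - 33472) + (12 - 8*I*√19)) = 1/((19041 - 33472) + (12 - 8*I*√19)) = 1/(-14431 + (12 - 8*I*√19)) = 1/(-14419 - 8*I*√19)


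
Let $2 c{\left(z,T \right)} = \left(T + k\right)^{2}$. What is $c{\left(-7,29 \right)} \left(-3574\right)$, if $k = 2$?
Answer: $-1717307$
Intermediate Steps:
$c{\left(z,T \right)} = \frac{\left(2 + T\right)^{2}}{2}$ ($c{\left(z,T \right)} = \frac{\left(T + 2\right)^{2}}{2} = \frac{\left(2 + T\right)^{2}}{2}$)
$c{\left(-7,29 \right)} \left(-3574\right) = \frac{\left(2 + 29\right)^{2}}{2} \left(-3574\right) = \frac{31^{2}}{2} \left(-3574\right) = \frac{1}{2} \cdot 961 \left(-3574\right) = \frac{961}{2} \left(-3574\right) = -1717307$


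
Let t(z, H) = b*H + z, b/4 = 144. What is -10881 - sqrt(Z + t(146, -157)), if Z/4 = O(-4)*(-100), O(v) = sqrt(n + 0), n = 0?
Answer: -10881 - I*sqrt(90286) ≈ -10881.0 - 300.48*I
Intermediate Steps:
b = 576 (b = 4*144 = 576)
t(z, H) = z + 576*H (t(z, H) = 576*H + z = z + 576*H)
O(v) = 0 (O(v) = sqrt(0 + 0) = sqrt(0) = 0)
Z = 0 (Z = 4*(0*(-100)) = 4*0 = 0)
-10881 - sqrt(Z + t(146, -157)) = -10881 - sqrt(0 + (146 + 576*(-157))) = -10881 - sqrt(0 + (146 - 90432)) = -10881 - sqrt(0 - 90286) = -10881 - sqrt(-90286) = -10881 - I*sqrt(90286)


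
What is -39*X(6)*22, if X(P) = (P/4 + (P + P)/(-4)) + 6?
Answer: -3861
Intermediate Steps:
X(P) = 6 - P/4 (X(P) = (P*(1/4) + (2*P)*(-1/4)) + 6 = (P/4 - P/2) + 6 = -P/4 + 6 = 6 - P/4)
-39*X(6)*22 = -39*(6 - 1/4*6)*22 = -39*(6 - 3/2)*22 = -39*9/2*22 = -351/2*22 = -3861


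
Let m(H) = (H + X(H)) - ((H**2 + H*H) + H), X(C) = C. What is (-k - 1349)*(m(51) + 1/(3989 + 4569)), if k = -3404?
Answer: -90589038135/8558 ≈ -1.0585e+7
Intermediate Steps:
m(H) = H - 2*H**2 (m(H) = (H + H) - ((H**2 + H*H) + H) = 2*H - ((H**2 + H**2) + H) = 2*H - (2*H**2 + H) = 2*H - (H + 2*H**2) = 2*H + (-H - 2*H**2) = H - 2*H**2)
(-k - 1349)*(m(51) + 1/(3989 + 4569)) = (-1*(-3404) - 1349)*(51*(1 - 2*51) + 1/(3989 + 4569)) = (3404 - 1349)*(51*(1 - 102) + 1/8558) = 2055*(51*(-101) + 1/8558) = 2055*(-5151 + 1/8558) = 2055*(-44082257/8558) = -90589038135/8558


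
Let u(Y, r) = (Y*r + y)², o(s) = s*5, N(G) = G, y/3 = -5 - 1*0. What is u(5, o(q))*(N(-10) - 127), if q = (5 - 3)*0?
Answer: -30825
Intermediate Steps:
y = -15 (y = 3*(-5 - 1*0) = 3*(-5 + 0) = 3*(-5) = -15)
q = 0 (q = 2*0 = 0)
o(s) = 5*s
u(Y, r) = (-15 + Y*r)² (u(Y, r) = (Y*r - 15)² = (-15 + Y*r)²)
u(5, o(q))*(N(-10) - 127) = (-15 + 5*(5*0))²*(-10 - 127) = (-15 + 5*0)²*(-137) = (-15 + 0)²*(-137) = (-15)²*(-137) = 225*(-137) = -30825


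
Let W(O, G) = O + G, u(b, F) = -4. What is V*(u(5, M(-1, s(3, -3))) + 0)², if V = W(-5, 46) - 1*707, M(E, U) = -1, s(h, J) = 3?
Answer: -10656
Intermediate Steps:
W(O, G) = G + O
V = -666 (V = (46 - 5) - 1*707 = 41 - 707 = -666)
V*(u(5, M(-1, s(3, -3))) + 0)² = -666*(-4 + 0)² = -666*(-4)² = -666*16 = -10656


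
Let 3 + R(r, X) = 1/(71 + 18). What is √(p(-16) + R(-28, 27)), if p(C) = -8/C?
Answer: I*√78854/178 ≈ 1.5776*I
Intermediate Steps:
R(r, X) = -266/89 (R(r, X) = -3 + 1/(71 + 18) = -3 + 1/89 = -266/89)
√(p(-16) + R(-28, 27)) = √(-8/(-16) - 266/89) = √(-8*(-1/16) - 266/89) = √(½ - 266/89) = √(-443/178) = I*√78854/178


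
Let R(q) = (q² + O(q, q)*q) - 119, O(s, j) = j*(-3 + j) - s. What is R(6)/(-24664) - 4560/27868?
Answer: -28040323/171834088 ≈ -0.16318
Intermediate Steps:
O(s, j) = -s + j*(-3 + j)
R(q) = -119 + q² + q*(q² - 4*q) (R(q) = (q² + (q² - q - 3*q)*q) - 119 = (q² + (q² - 4*q)*q) - 119 = (q² + q*(q² - 4*q)) - 119 = -119 + q² + q*(q² - 4*q))
R(6)/(-24664) - 4560/27868 = (-119 + 6³ - 3*6²)/(-24664) - 4560/27868 = (-119 + 216 - 3*36)*(-1/24664) - 4560*1/27868 = (-119 + 216 - 108)*(-1/24664) - 1140/6967 = -11*(-1/24664) - 1140/6967 = 11/24664 - 1140/6967 = -28040323/171834088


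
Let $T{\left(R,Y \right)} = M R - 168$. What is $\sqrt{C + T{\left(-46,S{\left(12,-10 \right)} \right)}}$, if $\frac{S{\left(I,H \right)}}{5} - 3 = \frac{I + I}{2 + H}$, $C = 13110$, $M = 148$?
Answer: $\sqrt{6134} \approx 78.32$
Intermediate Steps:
$S{\left(I,H \right)} = 15 + \frac{10 I}{2 + H}$ ($S{\left(I,H \right)} = 15 + 5 \frac{I + I}{2 + H} = 15 + 5 \frac{2 I}{2 + H} = 15 + \frac{10 I}{2 + H}$)
$T{\left(R,Y \right)} = -168 + 148 R$ ($T{\left(R,Y \right)} = 148 R - 168 = -168 + 148 R$)
$\sqrt{C + T{\left(-46,S{\left(12,-10 \right)} \right)}} = \sqrt{13110 + \left(-168 + 148 \left(-46\right)\right)} = \sqrt{13110 - 6976} = \sqrt{6134}$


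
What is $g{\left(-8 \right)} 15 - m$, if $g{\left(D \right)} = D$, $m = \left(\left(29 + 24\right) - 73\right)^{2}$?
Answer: $-520$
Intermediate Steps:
$m = 400$ ($m = \left(53 - 73\right)^{2} = \left(-20\right)^{2} = 400$)
$g{\left(-8 \right)} 15 - m = \left(-8\right) 15 - 400 = -120 - 400 = -520$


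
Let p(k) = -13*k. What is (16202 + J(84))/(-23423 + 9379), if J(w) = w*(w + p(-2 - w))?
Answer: -58585/7022 ≈ -8.3431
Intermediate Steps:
J(w) = w*(26 + 14*w) (J(w) = w*(w - 13*(-2 - w)) = w*(w + (26 + 13*w)) = w*(26 + 14*w))
(16202 + J(84))/(-23423 + 9379) = (16202 + 2*84*(13 + 7*84))/(-23423 + 9379) = (16202 + 2*84*(13 + 588))/(-14044) = (16202 + 2*84*601)*(-1/14044) = (16202 + 100968)*(-1/14044) = 117170*(-1/14044) = -58585/7022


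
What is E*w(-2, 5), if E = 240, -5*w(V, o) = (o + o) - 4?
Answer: -288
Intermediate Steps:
w(V, o) = ⅘ - 2*o/5 (w(V, o) = -((o + o) - 4)/5 = -(2*o - 4)/5 = -(-4 + 2*o)/5 = ⅘ - 2*o/5)
E*w(-2, 5) = 240*(⅘ - ⅖*5) = 240*(⅘ - 2) = 240*(-6/5) = -288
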